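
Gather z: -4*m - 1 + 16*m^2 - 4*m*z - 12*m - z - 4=16*m^2 - 16*m + z*(-4*m - 1) - 5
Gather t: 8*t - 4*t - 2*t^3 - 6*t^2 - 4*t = -2*t^3 - 6*t^2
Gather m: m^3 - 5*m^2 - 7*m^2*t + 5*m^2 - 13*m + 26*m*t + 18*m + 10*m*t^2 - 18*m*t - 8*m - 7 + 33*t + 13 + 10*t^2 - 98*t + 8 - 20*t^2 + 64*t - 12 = m^3 - 7*m^2*t + m*(10*t^2 + 8*t - 3) - 10*t^2 - t + 2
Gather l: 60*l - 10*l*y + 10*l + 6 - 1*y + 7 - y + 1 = l*(70 - 10*y) - 2*y + 14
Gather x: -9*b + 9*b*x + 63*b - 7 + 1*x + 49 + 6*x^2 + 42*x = 54*b + 6*x^2 + x*(9*b + 43) + 42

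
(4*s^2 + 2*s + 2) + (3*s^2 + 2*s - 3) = 7*s^2 + 4*s - 1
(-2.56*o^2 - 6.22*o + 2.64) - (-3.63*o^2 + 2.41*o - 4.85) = 1.07*o^2 - 8.63*o + 7.49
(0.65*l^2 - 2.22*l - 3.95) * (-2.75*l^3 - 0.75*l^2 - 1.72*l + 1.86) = -1.7875*l^5 + 5.6175*l^4 + 11.4095*l^3 + 7.9899*l^2 + 2.6648*l - 7.347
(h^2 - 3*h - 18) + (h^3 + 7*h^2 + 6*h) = h^3 + 8*h^2 + 3*h - 18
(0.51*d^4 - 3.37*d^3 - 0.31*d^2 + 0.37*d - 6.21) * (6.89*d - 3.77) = 3.5139*d^5 - 25.142*d^4 + 10.569*d^3 + 3.718*d^2 - 44.1818*d + 23.4117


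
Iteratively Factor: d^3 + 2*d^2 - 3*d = (d)*(d^2 + 2*d - 3) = d*(d + 3)*(d - 1)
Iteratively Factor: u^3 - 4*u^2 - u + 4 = (u - 4)*(u^2 - 1) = (u - 4)*(u - 1)*(u + 1)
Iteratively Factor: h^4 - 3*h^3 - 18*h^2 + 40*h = (h)*(h^3 - 3*h^2 - 18*h + 40) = h*(h + 4)*(h^2 - 7*h + 10) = h*(h - 5)*(h + 4)*(h - 2)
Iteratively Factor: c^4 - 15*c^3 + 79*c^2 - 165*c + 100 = (c - 5)*(c^3 - 10*c^2 + 29*c - 20) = (c - 5)*(c - 4)*(c^2 - 6*c + 5) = (c - 5)^2*(c - 4)*(c - 1)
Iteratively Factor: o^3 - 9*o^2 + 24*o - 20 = (o - 2)*(o^2 - 7*o + 10) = (o - 5)*(o - 2)*(o - 2)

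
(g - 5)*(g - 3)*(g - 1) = g^3 - 9*g^2 + 23*g - 15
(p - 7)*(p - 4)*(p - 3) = p^3 - 14*p^2 + 61*p - 84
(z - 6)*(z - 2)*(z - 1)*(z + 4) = z^4 - 5*z^3 - 16*z^2 + 68*z - 48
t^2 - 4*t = t*(t - 4)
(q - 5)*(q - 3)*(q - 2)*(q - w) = q^4 - q^3*w - 10*q^3 + 10*q^2*w + 31*q^2 - 31*q*w - 30*q + 30*w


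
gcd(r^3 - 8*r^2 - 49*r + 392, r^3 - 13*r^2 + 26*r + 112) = r^2 - 15*r + 56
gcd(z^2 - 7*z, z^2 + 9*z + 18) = 1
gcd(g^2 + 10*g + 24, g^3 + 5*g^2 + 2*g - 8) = g + 4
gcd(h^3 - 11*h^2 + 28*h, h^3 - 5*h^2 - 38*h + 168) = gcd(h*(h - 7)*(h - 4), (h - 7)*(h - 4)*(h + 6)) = h^2 - 11*h + 28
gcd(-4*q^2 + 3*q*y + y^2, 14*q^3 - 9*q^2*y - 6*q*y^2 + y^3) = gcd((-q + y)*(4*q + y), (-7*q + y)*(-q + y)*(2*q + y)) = -q + y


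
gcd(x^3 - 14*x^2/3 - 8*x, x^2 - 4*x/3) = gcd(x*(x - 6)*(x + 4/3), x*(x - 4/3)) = x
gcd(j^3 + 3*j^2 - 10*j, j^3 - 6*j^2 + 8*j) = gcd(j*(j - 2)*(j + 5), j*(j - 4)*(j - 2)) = j^2 - 2*j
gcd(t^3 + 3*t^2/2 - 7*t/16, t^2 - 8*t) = t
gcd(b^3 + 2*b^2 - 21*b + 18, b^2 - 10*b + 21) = b - 3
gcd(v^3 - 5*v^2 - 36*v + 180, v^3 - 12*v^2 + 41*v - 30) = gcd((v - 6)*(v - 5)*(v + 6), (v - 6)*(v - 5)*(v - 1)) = v^2 - 11*v + 30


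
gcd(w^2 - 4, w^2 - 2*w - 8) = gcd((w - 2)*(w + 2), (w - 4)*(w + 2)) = w + 2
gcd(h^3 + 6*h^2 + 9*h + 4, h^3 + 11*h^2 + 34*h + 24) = h^2 + 5*h + 4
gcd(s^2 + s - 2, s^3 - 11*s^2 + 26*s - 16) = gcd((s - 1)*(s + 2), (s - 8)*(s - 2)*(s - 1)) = s - 1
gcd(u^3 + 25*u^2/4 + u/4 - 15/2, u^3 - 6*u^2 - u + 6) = u - 1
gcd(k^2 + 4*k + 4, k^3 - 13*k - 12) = 1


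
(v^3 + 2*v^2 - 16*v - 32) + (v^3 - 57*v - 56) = 2*v^3 + 2*v^2 - 73*v - 88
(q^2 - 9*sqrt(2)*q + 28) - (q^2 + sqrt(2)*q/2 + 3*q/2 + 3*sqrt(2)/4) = -19*sqrt(2)*q/2 - 3*q/2 - 3*sqrt(2)/4 + 28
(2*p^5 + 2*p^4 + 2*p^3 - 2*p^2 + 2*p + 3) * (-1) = -2*p^5 - 2*p^4 - 2*p^3 + 2*p^2 - 2*p - 3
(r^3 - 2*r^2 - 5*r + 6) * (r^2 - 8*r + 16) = r^5 - 10*r^4 + 27*r^3 + 14*r^2 - 128*r + 96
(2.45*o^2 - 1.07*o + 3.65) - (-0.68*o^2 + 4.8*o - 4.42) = 3.13*o^2 - 5.87*o + 8.07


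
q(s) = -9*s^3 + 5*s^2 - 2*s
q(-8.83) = 6603.69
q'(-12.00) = -4010.00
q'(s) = -27*s^2 + 10*s - 2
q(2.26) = -82.87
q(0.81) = -3.12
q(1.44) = -19.39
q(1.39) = -17.29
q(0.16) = -0.23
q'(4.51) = -506.08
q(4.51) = -732.92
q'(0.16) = -1.09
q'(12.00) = -3770.00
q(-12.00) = 16296.00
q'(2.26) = -117.31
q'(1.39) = -40.27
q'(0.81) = -11.61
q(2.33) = -91.36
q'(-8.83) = -2195.46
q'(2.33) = -125.28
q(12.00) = -14856.00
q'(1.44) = -43.59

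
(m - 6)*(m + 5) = m^2 - m - 30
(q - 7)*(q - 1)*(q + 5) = q^3 - 3*q^2 - 33*q + 35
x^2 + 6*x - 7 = (x - 1)*(x + 7)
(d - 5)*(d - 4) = d^2 - 9*d + 20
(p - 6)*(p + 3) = p^2 - 3*p - 18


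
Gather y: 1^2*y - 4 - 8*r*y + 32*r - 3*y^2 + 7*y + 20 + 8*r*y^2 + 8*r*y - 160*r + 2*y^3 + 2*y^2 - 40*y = -128*r + 2*y^3 + y^2*(8*r - 1) - 32*y + 16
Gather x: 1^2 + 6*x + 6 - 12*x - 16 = -6*x - 9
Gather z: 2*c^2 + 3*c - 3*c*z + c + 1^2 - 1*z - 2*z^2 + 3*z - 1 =2*c^2 + 4*c - 2*z^2 + z*(2 - 3*c)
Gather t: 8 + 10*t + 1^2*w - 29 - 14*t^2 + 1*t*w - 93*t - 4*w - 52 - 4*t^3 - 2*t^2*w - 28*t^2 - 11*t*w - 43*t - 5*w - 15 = -4*t^3 + t^2*(-2*w - 42) + t*(-10*w - 126) - 8*w - 88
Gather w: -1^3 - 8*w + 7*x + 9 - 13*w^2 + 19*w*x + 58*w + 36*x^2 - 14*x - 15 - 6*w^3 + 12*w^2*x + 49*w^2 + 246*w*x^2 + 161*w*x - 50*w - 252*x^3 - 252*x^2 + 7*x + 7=-6*w^3 + w^2*(12*x + 36) + w*(246*x^2 + 180*x) - 252*x^3 - 216*x^2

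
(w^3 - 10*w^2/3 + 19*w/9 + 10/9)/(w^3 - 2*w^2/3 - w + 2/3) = (9*w^3 - 30*w^2 + 19*w + 10)/(3*(3*w^3 - 2*w^2 - 3*w + 2))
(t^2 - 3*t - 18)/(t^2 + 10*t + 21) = (t - 6)/(t + 7)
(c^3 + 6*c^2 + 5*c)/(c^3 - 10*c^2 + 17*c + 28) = c*(c + 5)/(c^2 - 11*c + 28)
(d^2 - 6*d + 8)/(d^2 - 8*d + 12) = (d - 4)/(d - 6)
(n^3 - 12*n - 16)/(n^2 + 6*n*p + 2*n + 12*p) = (n^2 - 2*n - 8)/(n + 6*p)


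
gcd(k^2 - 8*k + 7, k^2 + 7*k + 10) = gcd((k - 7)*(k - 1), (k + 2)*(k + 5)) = 1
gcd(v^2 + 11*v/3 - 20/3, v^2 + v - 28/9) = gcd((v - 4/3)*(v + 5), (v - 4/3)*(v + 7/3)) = v - 4/3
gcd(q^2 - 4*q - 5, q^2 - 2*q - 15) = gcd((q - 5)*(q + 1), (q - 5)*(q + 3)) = q - 5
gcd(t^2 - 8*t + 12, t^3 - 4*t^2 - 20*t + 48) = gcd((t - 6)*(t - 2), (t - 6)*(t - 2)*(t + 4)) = t^2 - 8*t + 12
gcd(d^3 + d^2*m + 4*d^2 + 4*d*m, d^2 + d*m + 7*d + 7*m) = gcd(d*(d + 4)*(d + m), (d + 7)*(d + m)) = d + m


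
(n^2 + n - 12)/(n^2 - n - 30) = (-n^2 - n + 12)/(-n^2 + n + 30)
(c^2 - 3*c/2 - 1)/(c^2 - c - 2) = (c + 1/2)/(c + 1)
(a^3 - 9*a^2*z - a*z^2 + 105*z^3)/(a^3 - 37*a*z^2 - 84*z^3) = (a - 5*z)/(a + 4*z)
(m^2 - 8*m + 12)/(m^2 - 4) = (m - 6)/(m + 2)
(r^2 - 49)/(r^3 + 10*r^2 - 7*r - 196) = (r - 7)/(r^2 + 3*r - 28)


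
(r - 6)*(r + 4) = r^2 - 2*r - 24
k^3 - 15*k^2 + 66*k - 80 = (k - 8)*(k - 5)*(k - 2)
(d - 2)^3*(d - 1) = d^4 - 7*d^3 + 18*d^2 - 20*d + 8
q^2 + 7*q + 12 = (q + 3)*(q + 4)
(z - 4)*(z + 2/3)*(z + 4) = z^3 + 2*z^2/3 - 16*z - 32/3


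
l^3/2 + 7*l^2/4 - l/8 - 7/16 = (l/2 + 1/4)*(l - 1/2)*(l + 7/2)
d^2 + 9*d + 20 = (d + 4)*(d + 5)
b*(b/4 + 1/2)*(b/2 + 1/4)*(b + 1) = b^4/8 + 7*b^3/16 + 7*b^2/16 + b/8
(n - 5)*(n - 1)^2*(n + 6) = n^4 - n^3 - 31*n^2 + 61*n - 30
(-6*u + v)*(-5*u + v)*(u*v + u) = 30*u^3*v + 30*u^3 - 11*u^2*v^2 - 11*u^2*v + u*v^3 + u*v^2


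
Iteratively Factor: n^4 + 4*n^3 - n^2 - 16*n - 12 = (n + 1)*(n^3 + 3*n^2 - 4*n - 12) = (n + 1)*(n + 2)*(n^2 + n - 6) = (n - 2)*(n + 1)*(n + 2)*(n + 3)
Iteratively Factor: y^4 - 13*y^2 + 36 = (y - 3)*(y^3 + 3*y^2 - 4*y - 12) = (y - 3)*(y + 2)*(y^2 + y - 6) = (y - 3)*(y - 2)*(y + 2)*(y + 3)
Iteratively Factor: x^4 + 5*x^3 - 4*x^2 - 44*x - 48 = (x + 4)*(x^3 + x^2 - 8*x - 12) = (x + 2)*(x + 4)*(x^2 - x - 6) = (x + 2)^2*(x + 4)*(x - 3)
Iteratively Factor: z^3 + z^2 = (z)*(z^2 + z) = z*(z + 1)*(z)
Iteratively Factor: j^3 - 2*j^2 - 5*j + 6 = (j + 2)*(j^2 - 4*j + 3) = (j - 1)*(j + 2)*(j - 3)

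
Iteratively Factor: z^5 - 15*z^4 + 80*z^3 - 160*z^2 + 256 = (z - 4)*(z^4 - 11*z^3 + 36*z^2 - 16*z - 64) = (z - 4)^2*(z^3 - 7*z^2 + 8*z + 16) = (z - 4)^3*(z^2 - 3*z - 4) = (z - 4)^3*(z + 1)*(z - 4)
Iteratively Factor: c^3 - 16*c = (c + 4)*(c^2 - 4*c) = c*(c + 4)*(c - 4)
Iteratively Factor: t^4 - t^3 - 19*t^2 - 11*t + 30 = (t - 1)*(t^3 - 19*t - 30) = (t - 5)*(t - 1)*(t^2 + 5*t + 6) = (t - 5)*(t - 1)*(t + 2)*(t + 3)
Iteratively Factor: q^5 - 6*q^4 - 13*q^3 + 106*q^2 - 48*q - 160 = (q - 2)*(q^4 - 4*q^3 - 21*q^2 + 64*q + 80) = (q - 4)*(q - 2)*(q^3 - 21*q - 20) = (q - 4)*(q - 2)*(q + 1)*(q^2 - q - 20) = (q - 5)*(q - 4)*(q - 2)*(q + 1)*(q + 4)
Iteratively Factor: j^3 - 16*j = (j + 4)*(j^2 - 4*j) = (j - 4)*(j + 4)*(j)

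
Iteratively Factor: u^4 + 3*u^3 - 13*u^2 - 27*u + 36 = (u + 3)*(u^3 - 13*u + 12) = (u - 1)*(u + 3)*(u^2 + u - 12) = (u - 1)*(u + 3)*(u + 4)*(u - 3)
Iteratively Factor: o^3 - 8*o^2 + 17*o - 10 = (o - 2)*(o^2 - 6*o + 5) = (o - 2)*(o - 1)*(o - 5)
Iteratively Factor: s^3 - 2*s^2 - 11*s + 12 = (s - 4)*(s^2 + 2*s - 3) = (s - 4)*(s - 1)*(s + 3)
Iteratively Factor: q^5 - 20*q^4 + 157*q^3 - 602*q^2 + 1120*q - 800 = (q - 5)*(q^4 - 15*q^3 + 82*q^2 - 192*q + 160) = (q - 5)*(q - 4)*(q^3 - 11*q^2 + 38*q - 40) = (q - 5)*(q - 4)*(q - 2)*(q^2 - 9*q + 20) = (q - 5)*(q - 4)^2*(q - 2)*(q - 5)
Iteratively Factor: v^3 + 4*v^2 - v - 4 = (v + 4)*(v^2 - 1) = (v - 1)*(v + 4)*(v + 1)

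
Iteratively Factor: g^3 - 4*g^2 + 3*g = (g - 1)*(g^2 - 3*g) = (g - 3)*(g - 1)*(g)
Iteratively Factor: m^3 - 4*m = (m - 2)*(m^2 + 2*m) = m*(m - 2)*(m + 2)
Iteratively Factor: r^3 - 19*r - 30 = (r - 5)*(r^2 + 5*r + 6) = (r - 5)*(r + 3)*(r + 2)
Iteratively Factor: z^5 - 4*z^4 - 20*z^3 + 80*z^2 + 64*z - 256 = (z - 4)*(z^4 - 20*z^2 + 64) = (z - 4)^2*(z^3 + 4*z^2 - 4*z - 16) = (z - 4)^2*(z + 4)*(z^2 - 4) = (z - 4)^2*(z - 2)*(z + 4)*(z + 2)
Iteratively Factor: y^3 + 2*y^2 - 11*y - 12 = (y + 1)*(y^2 + y - 12) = (y + 1)*(y + 4)*(y - 3)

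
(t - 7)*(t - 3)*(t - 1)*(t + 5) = t^4 - 6*t^3 - 24*t^2 + 134*t - 105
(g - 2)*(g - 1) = g^2 - 3*g + 2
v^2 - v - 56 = (v - 8)*(v + 7)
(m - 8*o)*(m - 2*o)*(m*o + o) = m^3*o - 10*m^2*o^2 + m^2*o + 16*m*o^3 - 10*m*o^2 + 16*o^3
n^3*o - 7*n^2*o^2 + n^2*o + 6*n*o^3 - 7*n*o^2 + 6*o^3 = (n - 6*o)*(n - o)*(n*o + o)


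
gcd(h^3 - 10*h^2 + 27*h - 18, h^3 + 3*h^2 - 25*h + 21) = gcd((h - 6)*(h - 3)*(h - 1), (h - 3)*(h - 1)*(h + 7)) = h^2 - 4*h + 3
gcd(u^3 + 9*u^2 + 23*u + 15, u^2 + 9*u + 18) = u + 3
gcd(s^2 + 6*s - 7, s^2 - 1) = s - 1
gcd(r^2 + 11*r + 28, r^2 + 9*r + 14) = r + 7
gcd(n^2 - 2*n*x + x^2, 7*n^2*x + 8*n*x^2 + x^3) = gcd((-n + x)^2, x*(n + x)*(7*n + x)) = 1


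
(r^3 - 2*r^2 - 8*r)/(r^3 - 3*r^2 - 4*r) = (r + 2)/(r + 1)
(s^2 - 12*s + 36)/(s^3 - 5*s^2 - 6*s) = (s - 6)/(s*(s + 1))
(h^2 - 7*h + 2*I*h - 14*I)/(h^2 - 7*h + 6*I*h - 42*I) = (h + 2*I)/(h + 6*I)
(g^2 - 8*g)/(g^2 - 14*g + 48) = g/(g - 6)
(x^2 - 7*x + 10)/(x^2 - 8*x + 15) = (x - 2)/(x - 3)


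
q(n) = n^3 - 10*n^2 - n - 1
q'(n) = 3*n^2 - 20*n - 1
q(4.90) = -128.35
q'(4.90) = -26.97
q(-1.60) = -29.10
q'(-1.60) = 38.68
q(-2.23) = -59.59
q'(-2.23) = 58.52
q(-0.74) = -6.14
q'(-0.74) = 15.44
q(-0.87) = -8.36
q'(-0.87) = 18.67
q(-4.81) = -338.84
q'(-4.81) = 164.61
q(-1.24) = -17.04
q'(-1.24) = 28.41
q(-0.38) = -2.12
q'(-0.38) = 7.03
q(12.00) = 275.00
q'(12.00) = 191.00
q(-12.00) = -3157.00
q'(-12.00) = 671.00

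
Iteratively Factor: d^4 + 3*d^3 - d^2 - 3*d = (d + 1)*(d^3 + 2*d^2 - 3*d) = (d - 1)*(d + 1)*(d^2 + 3*d) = d*(d - 1)*(d + 1)*(d + 3)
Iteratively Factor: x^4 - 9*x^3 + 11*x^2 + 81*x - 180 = (x - 5)*(x^3 - 4*x^2 - 9*x + 36) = (x - 5)*(x + 3)*(x^2 - 7*x + 12) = (x - 5)*(x - 3)*(x + 3)*(x - 4)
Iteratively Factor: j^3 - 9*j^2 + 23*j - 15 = (j - 1)*(j^2 - 8*j + 15) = (j - 3)*(j - 1)*(j - 5)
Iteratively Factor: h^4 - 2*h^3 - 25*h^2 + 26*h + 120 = (h - 3)*(h^3 + h^2 - 22*h - 40) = (h - 3)*(h + 2)*(h^2 - h - 20) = (h - 3)*(h + 2)*(h + 4)*(h - 5)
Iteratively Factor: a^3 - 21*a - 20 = (a + 1)*(a^2 - a - 20) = (a + 1)*(a + 4)*(a - 5)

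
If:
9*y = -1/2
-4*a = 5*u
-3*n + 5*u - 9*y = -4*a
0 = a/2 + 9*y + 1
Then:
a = -1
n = 1/6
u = 4/5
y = -1/18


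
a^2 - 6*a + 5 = (a - 5)*(a - 1)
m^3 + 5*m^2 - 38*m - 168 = (m - 6)*(m + 4)*(m + 7)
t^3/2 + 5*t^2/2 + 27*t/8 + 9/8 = (t/2 + 1/4)*(t + 3/2)*(t + 3)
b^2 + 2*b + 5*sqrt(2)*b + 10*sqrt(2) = (b + 2)*(b + 5*sqrt(2))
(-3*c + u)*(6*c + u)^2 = -108*c^3 + 9*c*u^2 + u^3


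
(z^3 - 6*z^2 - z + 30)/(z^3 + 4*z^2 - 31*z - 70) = (z - 3)/(z + 7)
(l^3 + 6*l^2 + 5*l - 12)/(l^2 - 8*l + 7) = (l^2 + 7*l + 12)/(l - 7)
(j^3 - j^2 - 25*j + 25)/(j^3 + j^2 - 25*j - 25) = (j - 1)/(j + 1)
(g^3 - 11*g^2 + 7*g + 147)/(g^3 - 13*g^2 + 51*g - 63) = (g^2 - 4*g - 21)/(g^2 - 6*g + 9)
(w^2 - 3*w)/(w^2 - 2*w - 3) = w/(w + 1)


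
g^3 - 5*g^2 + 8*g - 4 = (g - 2)^2*(g - 1)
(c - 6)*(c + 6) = c^2 - 36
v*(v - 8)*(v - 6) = v^3 - 14*v^2 + 48*v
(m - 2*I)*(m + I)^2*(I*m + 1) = I*m^4 + m^3 + 3*I*m^2 + m + 2*I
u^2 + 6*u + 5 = (u + 1)*(u + 5)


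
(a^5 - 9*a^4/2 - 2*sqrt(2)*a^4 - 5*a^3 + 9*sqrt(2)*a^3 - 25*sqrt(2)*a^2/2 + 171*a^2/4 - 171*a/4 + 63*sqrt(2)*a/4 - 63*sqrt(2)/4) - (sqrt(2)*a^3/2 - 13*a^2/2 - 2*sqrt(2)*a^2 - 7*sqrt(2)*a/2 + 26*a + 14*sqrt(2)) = a^5 - 9*a^4/2 - 2*sqrt(2)*a^4 - 5*a^3 + 17*sqrt(2)*a^3/2 - 21*sqrt(2)*a^2/2 + 197*a^2/4 - 275*a/4 + 77*sqrt(2)*a/4 - 119*sqrt(2)/4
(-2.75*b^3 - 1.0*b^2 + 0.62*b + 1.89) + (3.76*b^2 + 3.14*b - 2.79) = -2.75*b^3 + 2.76*b^2 + 3.76*b - 0.9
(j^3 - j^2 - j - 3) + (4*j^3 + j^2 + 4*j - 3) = 5*j^3 + 3*j - 6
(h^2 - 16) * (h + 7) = h^3 + 7*h^2 - 16*h - 112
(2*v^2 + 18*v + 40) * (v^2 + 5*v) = 2*v^4 + 28*v^3 + 130*v^2 + 200*v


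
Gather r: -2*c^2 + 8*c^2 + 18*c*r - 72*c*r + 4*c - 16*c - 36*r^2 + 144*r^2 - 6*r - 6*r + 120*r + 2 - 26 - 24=6*c^2 - 12*c + 108*r^2 + r*(108 - 54*c) - 48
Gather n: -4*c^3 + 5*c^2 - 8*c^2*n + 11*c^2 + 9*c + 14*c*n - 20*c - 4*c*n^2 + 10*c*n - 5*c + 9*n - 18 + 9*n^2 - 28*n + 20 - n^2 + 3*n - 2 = -4*c^3 + 16*c^2 - 16*c + n^2*(8 - 4*c) + n*(-8*c^2 + 24*c - 16)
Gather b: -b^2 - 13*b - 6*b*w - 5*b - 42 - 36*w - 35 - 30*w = -b^2 + b*(-6*w - 18) - 66*w - 77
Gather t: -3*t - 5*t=-8*t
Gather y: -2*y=-2*y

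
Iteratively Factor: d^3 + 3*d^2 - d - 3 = (d + 3)*(d^2 - 1) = (d + 1)*(d + 3)*(d - 1)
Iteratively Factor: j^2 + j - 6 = (j + 3)*(j - 2)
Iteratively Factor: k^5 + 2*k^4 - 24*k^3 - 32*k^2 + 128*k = (k - 2)*(k^4 + 4*k^3 - 16*k^2 - 64*k) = k*(k - 2)*(k^3 + 4*k^2 - 16*k - 64) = k*(k - 2)*(k + 4)*(k^2 - 16) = k*(k - 2)*(k + 4)^2*(k - 4)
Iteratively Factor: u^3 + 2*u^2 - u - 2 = (u - 1)*(u^2 + 3*u + 2) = (u - 1)*(u + 1)*(u + 2)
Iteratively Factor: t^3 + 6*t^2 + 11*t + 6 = (t + 3)*(t^2 + 3*t + 2) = (t + 1)*(t + 3)*(t + 2)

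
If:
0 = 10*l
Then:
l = 0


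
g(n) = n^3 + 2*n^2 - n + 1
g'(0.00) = -1.00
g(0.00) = 1.00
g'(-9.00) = 206.00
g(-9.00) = -557.00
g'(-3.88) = 28.64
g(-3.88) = -23.42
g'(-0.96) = -2.08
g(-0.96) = 2.92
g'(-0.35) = -2.03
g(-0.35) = 1.55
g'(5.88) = 126.24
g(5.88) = 267.57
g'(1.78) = 15.63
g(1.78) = 11.20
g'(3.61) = 52.54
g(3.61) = 70.50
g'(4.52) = 78.37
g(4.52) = 129.69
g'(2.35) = 24.97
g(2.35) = 22.67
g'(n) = 3*n^2 + 4*n - 1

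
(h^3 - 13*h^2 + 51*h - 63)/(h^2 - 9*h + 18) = (h^2 - 10*h + 21)/(h - 6)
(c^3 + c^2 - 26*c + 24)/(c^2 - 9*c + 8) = (c^2 + 2*c - 24)/(c - 8)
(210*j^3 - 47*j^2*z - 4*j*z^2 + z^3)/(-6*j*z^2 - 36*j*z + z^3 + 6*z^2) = (-35*j^2 + 2*j*z + z^2)/(z*(z + 6))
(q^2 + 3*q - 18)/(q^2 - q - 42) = (q - 3)/(q - 7)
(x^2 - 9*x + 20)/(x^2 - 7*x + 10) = (x - 4)/(x - 2)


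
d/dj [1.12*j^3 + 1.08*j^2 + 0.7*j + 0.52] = 3.36*j^2 + 2.16*j + 0.7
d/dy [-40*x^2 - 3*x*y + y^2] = -3*x + 2*y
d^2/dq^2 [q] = 0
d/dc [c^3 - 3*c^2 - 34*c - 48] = 3*c^2 - 6*c - 34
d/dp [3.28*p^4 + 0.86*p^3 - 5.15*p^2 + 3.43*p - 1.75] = 13.12*p^3 + 2.58*p^2 - 10.3*p + 3.43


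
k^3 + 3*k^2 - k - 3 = (k - 1)*(k + 1)*(k + 3)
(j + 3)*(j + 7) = j^2 + 10*j + 21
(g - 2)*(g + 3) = g^2 + g - 6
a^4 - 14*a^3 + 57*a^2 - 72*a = a*(a - 8)*(a - 3)^2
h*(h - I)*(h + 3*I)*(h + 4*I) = h^4 + 6*I*h^3 - 5*h^2 + 12*I*h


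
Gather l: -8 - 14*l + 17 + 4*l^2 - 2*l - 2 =4*l^2 - 16*l + 7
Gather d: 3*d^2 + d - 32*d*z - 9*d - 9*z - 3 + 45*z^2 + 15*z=3*d^2 + d*(-32*z - 8) + 45*z^2 + 6*z - 3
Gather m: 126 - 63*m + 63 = 189 - 63*m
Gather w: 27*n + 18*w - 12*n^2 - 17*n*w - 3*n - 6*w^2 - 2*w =-12*n^2 + 24*n - 6*w^2 + w*(16 - 17*n)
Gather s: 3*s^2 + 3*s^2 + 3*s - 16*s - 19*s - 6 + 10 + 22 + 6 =6*s^2 - 32*s + 32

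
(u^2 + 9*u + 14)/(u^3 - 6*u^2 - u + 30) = (u + 7)/(u^2 - 8*u + 15)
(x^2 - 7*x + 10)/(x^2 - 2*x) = (x - 5)/x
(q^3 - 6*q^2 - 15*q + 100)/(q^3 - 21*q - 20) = (q - 5)/(q + 1)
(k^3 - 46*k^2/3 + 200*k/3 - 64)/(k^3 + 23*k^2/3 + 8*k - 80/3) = (k^2 - 14*k + 48)/(k^2 + 9*k + 20)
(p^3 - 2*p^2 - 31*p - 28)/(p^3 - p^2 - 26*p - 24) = (p - 7)/(p - 6)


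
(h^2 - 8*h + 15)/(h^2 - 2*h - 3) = (h - 5)/(h + 1)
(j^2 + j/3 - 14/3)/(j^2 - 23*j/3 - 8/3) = (-3*j^2 - j + 14)/(-3*j^2 + 23*j + 8)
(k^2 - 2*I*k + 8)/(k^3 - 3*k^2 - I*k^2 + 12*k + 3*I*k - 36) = (k + 2*I)/(k^2 + 3*k*(-1 + I) - 9*I)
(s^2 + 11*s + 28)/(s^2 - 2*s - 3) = (s^2 + 11*s + 28)/(s^2 - 2*s - 3)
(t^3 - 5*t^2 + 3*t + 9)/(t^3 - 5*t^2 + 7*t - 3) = (t^2 - 2*t - 3)/(t^2 - 2*t + 1)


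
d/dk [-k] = -1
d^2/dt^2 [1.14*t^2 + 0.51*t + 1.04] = 2.28000000000000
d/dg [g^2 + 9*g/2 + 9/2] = 2*g + 9/2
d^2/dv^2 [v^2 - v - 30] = 2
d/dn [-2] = 0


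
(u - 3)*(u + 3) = u^2 - 9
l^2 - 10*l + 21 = (l - 7)*(l - 3)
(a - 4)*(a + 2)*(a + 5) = a^3 + 3*a^2 - 18*a - 40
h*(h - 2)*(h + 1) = h^3 - h^2 - 2*h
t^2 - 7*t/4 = t*(t - 7/4)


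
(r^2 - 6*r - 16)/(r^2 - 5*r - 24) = (r + 2)/(r + 3)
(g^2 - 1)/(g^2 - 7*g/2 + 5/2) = 2*(g + 1)/(2*g - 5)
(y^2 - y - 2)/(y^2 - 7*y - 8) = (y - 2)/(y - 8)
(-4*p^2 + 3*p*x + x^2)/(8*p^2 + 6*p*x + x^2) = (-p + x)/(2*p + x)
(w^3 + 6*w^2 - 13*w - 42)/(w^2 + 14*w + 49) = (w^2 - w - 6)/(w + 7)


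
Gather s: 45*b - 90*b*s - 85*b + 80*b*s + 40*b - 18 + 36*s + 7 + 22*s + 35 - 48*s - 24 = s*(10 - 10*b)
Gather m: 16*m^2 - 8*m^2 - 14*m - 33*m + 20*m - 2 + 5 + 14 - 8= 8*m^2 - 27*m + 9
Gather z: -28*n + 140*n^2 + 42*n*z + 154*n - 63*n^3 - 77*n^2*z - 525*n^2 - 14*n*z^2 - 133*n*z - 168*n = -63*n^3 - 385*n^2 - 14*n*z^2 - 42*n + z*(-77*n^2 - 91*n)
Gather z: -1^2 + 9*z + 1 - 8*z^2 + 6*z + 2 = -8*z^2 + 15*z + 2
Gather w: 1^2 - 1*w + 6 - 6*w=7 - 7*w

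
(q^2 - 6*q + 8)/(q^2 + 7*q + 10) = (q^2 - 6*q + 8)/(q^2 + 7*q + 10)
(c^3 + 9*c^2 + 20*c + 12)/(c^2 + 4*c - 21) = (c^3 + 9*c^2 + 20*c + 12)/(c^2 + 4*c - 21)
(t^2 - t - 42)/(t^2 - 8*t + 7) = (t + 6)/(t - 1)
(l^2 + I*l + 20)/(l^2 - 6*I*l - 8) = (l + 5*I)/(l - 2*I)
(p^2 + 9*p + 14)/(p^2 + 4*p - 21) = (p + 2)/(p - 3)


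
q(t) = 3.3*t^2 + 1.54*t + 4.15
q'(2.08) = 15.27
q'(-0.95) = -4.73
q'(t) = 6.6*t + 1.54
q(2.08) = 21.63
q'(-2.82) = -17.07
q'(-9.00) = -57.86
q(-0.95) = 5.67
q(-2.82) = 26.05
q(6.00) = 132.19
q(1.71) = 16.43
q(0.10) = 4.34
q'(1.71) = 12.83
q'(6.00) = 41.14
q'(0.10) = 2.20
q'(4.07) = 28.40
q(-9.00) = 257.59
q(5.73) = 121.32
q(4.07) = 65.08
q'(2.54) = 18.30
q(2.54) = 29.35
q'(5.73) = 39.36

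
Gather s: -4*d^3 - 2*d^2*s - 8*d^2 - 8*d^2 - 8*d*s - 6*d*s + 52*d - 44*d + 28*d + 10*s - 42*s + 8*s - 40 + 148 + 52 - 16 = -4*d^3 - 16*d^2 + 36*d + s*(-2*d^2 - 14*d - 24) + 144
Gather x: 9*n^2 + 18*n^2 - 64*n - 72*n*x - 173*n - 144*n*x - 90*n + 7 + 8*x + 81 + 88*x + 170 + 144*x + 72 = 27*n^2 - 327*n + x*(240 - 216*n) + 330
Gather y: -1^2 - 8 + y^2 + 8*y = y^2 + 8*y - 9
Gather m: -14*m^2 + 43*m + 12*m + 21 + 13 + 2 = -14*m^2 + 55*m + 36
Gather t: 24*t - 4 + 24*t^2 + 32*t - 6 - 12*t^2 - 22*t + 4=12*t^2 + 34*t - 6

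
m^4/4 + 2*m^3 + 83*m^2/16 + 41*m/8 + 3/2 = (m/4 + 1)*(m + 1/2)*(m + 3/2)*(m + 2)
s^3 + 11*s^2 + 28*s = s*(s + 4)*(s + 7)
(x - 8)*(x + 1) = x^2 - 7*x - 8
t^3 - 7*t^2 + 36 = (t - 6)*(t - 3)*(t + 2)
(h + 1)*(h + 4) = h^2 + 5*h + 4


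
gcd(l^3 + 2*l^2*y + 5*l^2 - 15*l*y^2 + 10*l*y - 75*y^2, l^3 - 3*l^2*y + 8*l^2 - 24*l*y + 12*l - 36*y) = -l + 3*y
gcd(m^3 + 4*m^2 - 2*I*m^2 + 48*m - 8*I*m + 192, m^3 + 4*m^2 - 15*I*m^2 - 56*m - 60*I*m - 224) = m^2 + m*(4 - 8*I) - 32*I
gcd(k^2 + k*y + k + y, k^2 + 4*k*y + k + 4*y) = k + 1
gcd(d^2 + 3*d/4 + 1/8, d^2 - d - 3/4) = d + 1/2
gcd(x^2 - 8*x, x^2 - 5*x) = x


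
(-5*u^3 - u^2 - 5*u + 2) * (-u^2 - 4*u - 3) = 5*u^5 + 21*u^4 + 24*u^3 + 21*u^2 + 7*u - 6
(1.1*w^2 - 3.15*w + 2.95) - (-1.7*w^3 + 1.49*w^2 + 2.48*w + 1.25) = 1.7*w^3 - 0.39*w^2 - 5.63*w + 1.7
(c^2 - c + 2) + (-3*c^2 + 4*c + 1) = -2*c^2 + 3*c + 3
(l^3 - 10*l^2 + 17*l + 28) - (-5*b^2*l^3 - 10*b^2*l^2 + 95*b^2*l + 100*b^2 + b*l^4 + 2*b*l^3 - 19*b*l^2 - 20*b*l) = 5*b^2*l^3 + 10*b^2*l^2 - 95*b^2*l - 100*b^2 - b*l^4 - 2*b*l^3 + 19*b*l^2 + 20*b*l + l^3 - 10*l^2 + 17*l + 28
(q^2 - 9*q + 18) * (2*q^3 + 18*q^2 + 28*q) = 2*q^5 - 98*q^3 + 72*q^2 + 504*q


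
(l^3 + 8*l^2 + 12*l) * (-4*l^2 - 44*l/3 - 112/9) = -4*l^5 - 140*l^4/3 - 1600*l^3/9 - 2480*l^2/9 - 448*l/3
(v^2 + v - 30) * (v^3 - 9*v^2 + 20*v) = v^5 - 8*v^4 - 19*v^3 + 290*v^2 - 600*v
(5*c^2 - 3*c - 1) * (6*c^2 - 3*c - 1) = 30*c^4 - 33*c^3 - 2*c^2 + 6*c + 1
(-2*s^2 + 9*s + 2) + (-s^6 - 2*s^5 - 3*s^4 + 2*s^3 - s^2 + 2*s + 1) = -s^6 - 2*s^5 - 3*s^4 + 2*s^3 - 3*s^2 + 11*s + 3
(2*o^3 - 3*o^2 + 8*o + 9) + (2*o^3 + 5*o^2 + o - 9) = 4*o^3 + 2*o^2 + 9*o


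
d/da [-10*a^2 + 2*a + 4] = 2 - 20*a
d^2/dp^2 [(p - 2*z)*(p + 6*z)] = 2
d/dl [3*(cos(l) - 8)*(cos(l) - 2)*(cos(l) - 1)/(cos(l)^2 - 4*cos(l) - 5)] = 3*(-cos(l)^4 + 8*cos(l)^3 - 3*cos(l)^2 - 142*cos(l) + 194)*sin(l)/((cos(l) - 5)^2*(cos(l) + 1)^2)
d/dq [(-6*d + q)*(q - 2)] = -6*d + 2*q - 2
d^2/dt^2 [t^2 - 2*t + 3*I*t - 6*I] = 2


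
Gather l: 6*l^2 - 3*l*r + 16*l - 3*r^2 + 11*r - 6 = 6*l^2 + l*(16 - 3*r) - 3*r^2 + 11*r - 6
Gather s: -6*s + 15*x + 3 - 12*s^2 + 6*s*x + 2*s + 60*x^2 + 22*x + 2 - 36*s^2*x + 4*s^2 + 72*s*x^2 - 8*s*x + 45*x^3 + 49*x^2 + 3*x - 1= s^2*(-36*x - 8) + s*(72*x^2 - 2*x - 4) + 45*x^3 + 109*x^2 + 40*x + 4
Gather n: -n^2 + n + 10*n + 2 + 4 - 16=-n^2 + 11*n - 10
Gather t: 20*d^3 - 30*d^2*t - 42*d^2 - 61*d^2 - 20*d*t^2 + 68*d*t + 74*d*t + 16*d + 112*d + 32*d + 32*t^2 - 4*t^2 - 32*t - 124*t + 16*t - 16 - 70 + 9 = 20*d^3 - 103*d^2 + 160*d + t^2*(28 - 20*d) + t*(-30*d^2 + 142*d - 140) - 77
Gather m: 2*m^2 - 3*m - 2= 2*m^2 - 3*m - 2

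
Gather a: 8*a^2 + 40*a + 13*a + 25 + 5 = 8*a^2 + 53*a + 30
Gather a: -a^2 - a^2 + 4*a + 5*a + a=-2*a^2 + 10*a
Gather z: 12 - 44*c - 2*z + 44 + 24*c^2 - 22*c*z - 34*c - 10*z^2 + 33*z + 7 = 24*c^2 - 78*c - 10*z^2 + z*(31 - 22*c) + 63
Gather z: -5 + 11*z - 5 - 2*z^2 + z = -2*z^2 + 12*z - 10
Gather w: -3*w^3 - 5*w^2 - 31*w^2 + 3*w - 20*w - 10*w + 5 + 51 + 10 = -3*w^3 - 36*w^2 - 27*w + 66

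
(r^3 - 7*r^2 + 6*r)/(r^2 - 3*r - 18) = r*(r - 1)/(r + 3)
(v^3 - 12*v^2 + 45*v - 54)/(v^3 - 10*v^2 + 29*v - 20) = (v^3 - 12*v^2 + 45*v - 54)/(v^3 - 10*v^2 + 29*v - 20)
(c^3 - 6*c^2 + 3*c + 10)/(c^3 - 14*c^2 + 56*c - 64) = (c^2 - 4*c - 5)/(c^2 - 12*c + 32)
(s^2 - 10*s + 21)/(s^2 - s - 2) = (-s^2 + 10*s - 21)/(-s^2 + s + 2)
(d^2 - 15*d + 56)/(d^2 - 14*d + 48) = (d - 7)/(d - 6)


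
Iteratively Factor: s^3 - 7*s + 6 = (s - 1)*(s^2 + s - 6) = (s - 2)*(s - 1)*(s + 3)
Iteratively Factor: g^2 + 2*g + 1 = (g + 1)*(g + 1)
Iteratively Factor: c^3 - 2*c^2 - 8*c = (c)*(c^2 - 2*c - 8) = c*(c + 2)*(c - 4)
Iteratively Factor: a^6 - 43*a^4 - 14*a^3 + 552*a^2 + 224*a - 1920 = (a + 4)*(a^5 - 4*a^4 - 27*a^3 + 94*a^2 + 176*a - 480) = (a - 4)*(a + 4)*(a^4 - 27*a^2 - 14*a + 120) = (a - 4)*(a - 2)*(a + 4)*(a^3 + 2*a^2 - 23*a - 60) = (a - 5)*(a - 4)*(a - 2)*(a + 4)*(a^2 + 7*a + 12) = (a - 5)*(a - 4)*(a - 2)*(a + 4)^2*(a + 3)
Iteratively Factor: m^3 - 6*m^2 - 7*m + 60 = (m - 4)*(m^2 - 2*m - 15) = (m - 4)*(m + 3)*(m - 5)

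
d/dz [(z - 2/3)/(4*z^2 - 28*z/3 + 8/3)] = (-9*z^2 + 12*z - 8)/(4*(9*z^4 - 42*z^3 + 61*z^2 - 28*z + 4))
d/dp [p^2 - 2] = 2*p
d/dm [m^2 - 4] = 2*m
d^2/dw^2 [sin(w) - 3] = -sin(w)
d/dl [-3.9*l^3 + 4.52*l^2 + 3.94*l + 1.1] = -11.7*l^2 + 9.04*l + 3.94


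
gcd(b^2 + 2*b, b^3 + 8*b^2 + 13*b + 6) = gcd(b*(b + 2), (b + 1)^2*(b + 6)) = 1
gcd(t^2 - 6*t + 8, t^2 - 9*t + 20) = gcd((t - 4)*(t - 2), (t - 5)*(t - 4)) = t - 4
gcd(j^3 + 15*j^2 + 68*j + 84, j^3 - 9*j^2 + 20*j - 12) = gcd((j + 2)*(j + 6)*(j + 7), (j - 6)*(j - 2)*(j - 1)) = 1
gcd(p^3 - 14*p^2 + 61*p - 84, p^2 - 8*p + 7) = p - 7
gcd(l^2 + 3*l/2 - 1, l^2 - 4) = l + 2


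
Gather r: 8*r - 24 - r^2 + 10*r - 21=-r^2 + 18*r - 45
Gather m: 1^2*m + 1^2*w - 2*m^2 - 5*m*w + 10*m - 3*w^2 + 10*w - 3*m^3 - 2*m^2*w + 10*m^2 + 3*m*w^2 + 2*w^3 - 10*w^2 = -3*m^3 + m^2*(8 - 2*w) + m*(3*w^2 - 5*w + 11) + 2*w^3 - 13*w^2 + 11*w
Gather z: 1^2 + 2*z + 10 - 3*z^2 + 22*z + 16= -3*z^2 + 24*z + 27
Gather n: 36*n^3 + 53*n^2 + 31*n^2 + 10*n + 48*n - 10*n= 36*n^3 + 84*n^2 + 48*n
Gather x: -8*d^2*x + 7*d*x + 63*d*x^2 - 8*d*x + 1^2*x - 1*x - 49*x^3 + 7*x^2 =-49*x^3 + x^2*(63*d + 7) + x*(-8*d^2 - d)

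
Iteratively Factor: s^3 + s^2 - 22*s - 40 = (s + 4)*(s^2 - 3*s - 10) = (s - 5)*(s + 4)*(s + 2)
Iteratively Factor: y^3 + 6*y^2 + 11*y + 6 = (y + 1)*(y^2 + 5*y + 6) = (y + 1)*(y + 2)*(y + 3)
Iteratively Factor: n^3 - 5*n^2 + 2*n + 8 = (n - 4)*(n^2 - n - 2) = (n - 4)*(n - 2)*(n + 1)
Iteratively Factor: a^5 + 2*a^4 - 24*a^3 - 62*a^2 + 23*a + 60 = (a - 5)*(a^4 + 7*a^3 + 11*a^2 - 7*a - 12) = (a - 5)*(a - 1)*(a^3 + 8*a^2 + 19*a + 12) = (a - 5)*(a - 1)*(a + 3)*(a^2 + 5*a + 4) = (a - 5)*(a - 1)*(a + 1)*(a + 3)*(a + 4)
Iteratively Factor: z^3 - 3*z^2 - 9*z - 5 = (z + 1)*(z^2 - 4*z - 5) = (z + 1)^2*(z - 5)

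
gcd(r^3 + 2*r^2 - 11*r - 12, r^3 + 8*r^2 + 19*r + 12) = r^2 + 5*r + 4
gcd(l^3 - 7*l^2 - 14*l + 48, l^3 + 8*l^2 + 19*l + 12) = l + 3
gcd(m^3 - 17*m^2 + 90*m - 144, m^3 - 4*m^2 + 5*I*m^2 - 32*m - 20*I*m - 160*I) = m - 8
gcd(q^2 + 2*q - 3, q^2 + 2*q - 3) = q^2 + 2*q - 3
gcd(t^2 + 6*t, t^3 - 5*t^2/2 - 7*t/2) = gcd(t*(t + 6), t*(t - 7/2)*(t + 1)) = t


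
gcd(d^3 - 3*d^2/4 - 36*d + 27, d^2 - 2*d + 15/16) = d - 3/4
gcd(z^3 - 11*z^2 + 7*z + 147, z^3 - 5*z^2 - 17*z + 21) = z^2 - 4*z - 21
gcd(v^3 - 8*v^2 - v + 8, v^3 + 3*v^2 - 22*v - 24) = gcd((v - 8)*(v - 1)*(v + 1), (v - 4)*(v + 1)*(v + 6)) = v + 1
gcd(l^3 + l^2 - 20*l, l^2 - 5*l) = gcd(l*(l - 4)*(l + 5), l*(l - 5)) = l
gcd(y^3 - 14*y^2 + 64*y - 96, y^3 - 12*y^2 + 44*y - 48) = y^2 - 10*y + 24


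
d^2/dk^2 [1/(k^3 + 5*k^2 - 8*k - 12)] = 2*(-(3*k + 5)*(k^3 + 5*k^2 - 8*k - 12) + (3*k^2 + 10*k - 8)^2)/(k^3 + 5*k^2 - 8*k - 12)^3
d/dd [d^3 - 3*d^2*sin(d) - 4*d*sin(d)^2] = -3*d^2*cos(d) + 3*d^2 - 6*d*sin(d) - 4*d*sin(2*d) - 4*sin(d)^2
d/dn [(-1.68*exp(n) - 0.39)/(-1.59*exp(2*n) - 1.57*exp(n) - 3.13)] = (-2.6712*exp(2*n) - 1.2402*exp(n) + 4.6461)*exp(n)/(2.5281*exp(4*n) + 4.9926*exp(3*n) + 12.4183*exp(2*n) + 9.8282*exp(n) + 9.7969)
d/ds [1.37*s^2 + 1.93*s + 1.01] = 2.74*s + 1.93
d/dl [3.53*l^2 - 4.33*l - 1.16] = 7.06*l - 4.33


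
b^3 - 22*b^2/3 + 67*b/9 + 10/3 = (b - 6)*(b - 5/3)*(b + 1/3)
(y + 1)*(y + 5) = y^2 + 6*y + 5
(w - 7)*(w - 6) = w^2 - 13*w + 42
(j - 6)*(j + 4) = j^2 - 2*j - 24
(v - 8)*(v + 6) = v^2 - 2*v - 48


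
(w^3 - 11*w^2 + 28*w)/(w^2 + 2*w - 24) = w*(w - 7)/(w + 6)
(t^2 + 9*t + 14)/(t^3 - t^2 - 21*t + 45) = (t^2 + 9*t + 14)/(t^3 - t^2 - 21*t + 45)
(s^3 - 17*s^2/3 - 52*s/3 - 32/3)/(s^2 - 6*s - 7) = (3*s^2 - 20*s - 32)/(3*(s - 7))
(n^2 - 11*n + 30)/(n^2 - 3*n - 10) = (n - 6)/(n + 2)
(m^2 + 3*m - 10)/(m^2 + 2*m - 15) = (m - 2)/(m - 3)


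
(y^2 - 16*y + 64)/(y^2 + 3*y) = (y^2 - 16*y + 64)/(y*(y + 3))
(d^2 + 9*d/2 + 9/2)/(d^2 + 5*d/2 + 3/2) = (d + 3)/(d + 1)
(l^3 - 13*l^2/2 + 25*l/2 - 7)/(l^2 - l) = l - 11/2 + 7/l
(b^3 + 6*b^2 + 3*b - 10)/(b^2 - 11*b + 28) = (b^3 + 6*b^2 + 3*b - 10)/(b^2 - 11*b + 28)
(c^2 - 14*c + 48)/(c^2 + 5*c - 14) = (c^2 - 14*c + 48)/(c^2 + 5*c - 14)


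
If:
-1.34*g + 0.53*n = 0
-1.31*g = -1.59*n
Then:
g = 0.00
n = 0.00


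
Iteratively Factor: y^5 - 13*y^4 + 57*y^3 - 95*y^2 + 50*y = (y - 2)*(y^4 - 11*y^3 + 35*y^2 - 25*y) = y*(y - 2)*(y^3 - 11*y^2 + 35*y - 25) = y*(y - 2)*(y - 1)*(y^2 - 10*y + 25) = y*(y - 5)*(y - 2)*(y - 1)*(y - 5)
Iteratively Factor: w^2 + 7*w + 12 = (w + 4)*(w + 3)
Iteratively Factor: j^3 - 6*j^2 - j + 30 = (j - 3)*(j^2 - 3*j - 10) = (j - 5)*(j - 3)*(j + 2)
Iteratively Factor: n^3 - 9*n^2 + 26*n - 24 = (n - 3)*(n^2 - 6*n + 8) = (n - 4)*(n - 3)*(n - 2)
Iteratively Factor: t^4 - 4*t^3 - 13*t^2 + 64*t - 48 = (t - 1)*(t^3 - 3*t^2 - 16*t + 48) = (t - 1)*(t + 4)*(t^2 - 7*t + 12) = (t - 3)*(t - 1)*(t + 4)*(t - 4)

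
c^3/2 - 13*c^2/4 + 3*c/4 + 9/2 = (c/2 + 1/2)*(c - 6)*(c - 3/2)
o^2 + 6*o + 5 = (o + 1)*(o + 5)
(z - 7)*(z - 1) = z^2 - 8*z + 7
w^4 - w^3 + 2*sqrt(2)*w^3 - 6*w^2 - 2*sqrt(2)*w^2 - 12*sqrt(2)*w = w*(w - 3)*(w + 2)*(w + 2*sqrt(2))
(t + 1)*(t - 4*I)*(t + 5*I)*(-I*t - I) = -I*t^4 + t^3 - 2*I*t^3 + 2*t^2 - 21*I*t^2 + t - 40*I*t - 20*I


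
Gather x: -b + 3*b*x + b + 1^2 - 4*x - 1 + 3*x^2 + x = 3*x^2 + x*(3*b - 3)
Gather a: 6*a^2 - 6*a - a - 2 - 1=6*a^2 - 7*a - 3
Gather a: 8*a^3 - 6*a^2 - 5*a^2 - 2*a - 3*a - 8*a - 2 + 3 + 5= 8*a^3 - 11*a^2 - 13*a + 6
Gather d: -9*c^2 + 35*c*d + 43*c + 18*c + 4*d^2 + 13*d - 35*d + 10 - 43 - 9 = -9*c^2 + 61*c + 4*d^2 + d*(35*c - 22) - 42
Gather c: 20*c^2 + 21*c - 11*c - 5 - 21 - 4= 20*c^2 + 10*c - 30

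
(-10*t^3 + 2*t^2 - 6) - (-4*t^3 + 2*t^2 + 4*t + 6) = -6*t^3 - 4*t - 12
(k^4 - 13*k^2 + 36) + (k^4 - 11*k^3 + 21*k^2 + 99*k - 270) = 2*k^4 - 11*k^3 + 8*k^2 + 99*k - 234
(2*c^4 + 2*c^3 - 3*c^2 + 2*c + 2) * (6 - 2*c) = -4*c^5 + 8*c^4 + 18*c^3 - 22*c^2 + 8*c + 12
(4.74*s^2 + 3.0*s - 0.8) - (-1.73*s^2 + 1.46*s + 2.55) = 6.47*s^2 + 1.54*s - 3.35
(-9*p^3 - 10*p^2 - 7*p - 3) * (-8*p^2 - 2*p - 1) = 72*p^5 + 98*p^4 + 85*p^3 + 48*p^2 + 13*p + 3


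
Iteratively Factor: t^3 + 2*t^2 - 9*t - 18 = (t + 3)*(t^2 - t - 6) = (t + 2)*(t + 3)*(t - 3)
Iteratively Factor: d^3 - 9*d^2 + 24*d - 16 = (d - 1)*(d^2 - 8*d + 16) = (d - 4)*(d - 1)*(d - 4)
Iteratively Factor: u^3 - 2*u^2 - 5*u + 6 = (u - 3)*(u^2 + u - 2) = (u - 3)*(u + 2)*(u - 1)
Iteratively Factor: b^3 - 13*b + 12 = (b + 4)*(b^2 - 4*b + 3) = (b - 3)*(b + 4)*(b - 1)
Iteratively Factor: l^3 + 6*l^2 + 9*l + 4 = (l + 1)*(l^2 + 5*l + 4) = (l + 1)^2*(l + 4)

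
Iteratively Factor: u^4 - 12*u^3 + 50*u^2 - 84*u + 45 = (u - 3)*(u^3 - 9*u^2 + 23*u - 15) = (u - 3)*(u - 1)*(u^2 - 8*u + 15) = (u - 3)^2*(u - 1)*(u - 5)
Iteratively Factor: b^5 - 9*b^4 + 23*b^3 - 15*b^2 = (b - 3)*(b^4 - 6*b^3 + 5*b^2) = b*(b - 3)*(b^3 - 6*b^2 + 5*b) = b^2*(b - 3)*(b^2 - 6*b + 5) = b^2*(b - 5)*(b - 3)*(b - 1)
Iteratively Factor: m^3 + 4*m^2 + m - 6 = (m - 1)*(m^2 + 5*m + 6) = (m - 1)*(m + 3)*(m + 2)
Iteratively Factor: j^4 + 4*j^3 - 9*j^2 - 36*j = (j + 3)*(j^3 + j^2 - 12*j) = (j - 3)*(j + 3)*(j^2 + 4*j) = (j - 3)*(j + 3)*(j + 4)*(j)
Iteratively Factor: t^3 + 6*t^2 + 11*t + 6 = (t + 2)*(t^2 + 4*t + 3) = (t + 1)*(t + 2)*(t + 3)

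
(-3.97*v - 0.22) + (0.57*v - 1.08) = -3.4*v - 1.3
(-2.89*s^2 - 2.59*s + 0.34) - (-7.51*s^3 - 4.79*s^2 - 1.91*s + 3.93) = 7.51*s^3 + 1.9*s^2 - 0.68*s - 3.59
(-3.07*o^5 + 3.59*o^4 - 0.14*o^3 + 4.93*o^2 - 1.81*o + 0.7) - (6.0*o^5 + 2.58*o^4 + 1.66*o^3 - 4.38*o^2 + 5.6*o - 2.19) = -9.07*o^5 + 1.01*o^4 - 1.8*o^3 + 9.31*o^2 - 7.41*o + 2.89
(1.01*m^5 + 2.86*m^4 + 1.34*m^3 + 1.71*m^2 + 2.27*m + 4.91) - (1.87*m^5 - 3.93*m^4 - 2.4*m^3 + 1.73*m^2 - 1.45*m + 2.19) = -0.86*m^5 + 6.79*m^4 + 3.74*m^3 - 0.02*m^2 + 3.72*m + 2.72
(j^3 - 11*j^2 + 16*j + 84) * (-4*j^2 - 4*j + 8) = -4*j^5 + 40*j^4 - 12*j^3 - 488*j^2 - 208*j + 672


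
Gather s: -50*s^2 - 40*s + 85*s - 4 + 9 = -50*s^2 + 45*s + 5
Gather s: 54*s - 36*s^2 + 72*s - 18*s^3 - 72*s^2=-18*s^3 - 108*s^2 + 126*s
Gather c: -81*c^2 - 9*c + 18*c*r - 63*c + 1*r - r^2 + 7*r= -81*c^2 + c*(18*r - 72) - r^2 + 8*r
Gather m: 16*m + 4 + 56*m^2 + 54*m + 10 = 56*m^2 + 70*m + 14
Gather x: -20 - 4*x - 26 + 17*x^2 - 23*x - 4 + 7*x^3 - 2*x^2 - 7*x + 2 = 7*x^3 + 15*x^2 - 34*x - 48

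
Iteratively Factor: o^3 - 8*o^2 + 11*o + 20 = (o + 1)*(o^2 - 9*o + 20) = (o - 4)*(o + 1)*(o - 5)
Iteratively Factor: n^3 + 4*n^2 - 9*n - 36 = (n + 3)*(n^2 + n - 12) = (n + 3)*(n + 4)*(n - 3)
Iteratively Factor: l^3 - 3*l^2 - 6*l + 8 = (l - 1)*(l^2 - 2*l - 8) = (l - 4)*(l - 1)*(l + 2)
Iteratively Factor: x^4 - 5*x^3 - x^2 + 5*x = (x - 1)*(x^3 - 4*x^2 - 5*x) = (x - 1)*(x + 1)*(x^2 - 5*x) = x*(x - 1)*(x + 1)*(x - 5)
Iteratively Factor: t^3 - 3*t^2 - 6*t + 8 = (t + 2)*(t^2 - 5*t + 4) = (t - 4)*(t + 2)*(t - 1)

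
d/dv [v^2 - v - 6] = 2*v - 1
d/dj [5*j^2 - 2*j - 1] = 10*j - 2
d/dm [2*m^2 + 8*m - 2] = 4*m + 8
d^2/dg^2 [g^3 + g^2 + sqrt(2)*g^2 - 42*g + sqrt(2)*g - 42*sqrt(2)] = 6*g + 2 + 2*sqrt(2)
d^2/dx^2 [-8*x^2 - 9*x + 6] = -16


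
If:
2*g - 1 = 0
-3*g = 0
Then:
No Solution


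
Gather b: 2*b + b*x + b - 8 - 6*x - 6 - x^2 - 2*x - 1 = b*(x + 3) - x^2 - 8*x - 15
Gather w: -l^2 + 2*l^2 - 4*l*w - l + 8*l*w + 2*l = l^2 + 4*l*w + l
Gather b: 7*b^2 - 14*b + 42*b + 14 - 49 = 7*b^2 + 28*b - 35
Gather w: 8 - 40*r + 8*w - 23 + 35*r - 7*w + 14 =-5*r + w - 1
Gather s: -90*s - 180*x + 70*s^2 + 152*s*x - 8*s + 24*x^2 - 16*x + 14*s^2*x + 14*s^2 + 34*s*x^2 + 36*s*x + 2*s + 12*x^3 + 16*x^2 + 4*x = s^2*(14*x + 84) + s*(34*x^2 + 188*x - 96) + 12*x^3 + 40*x^2 - 192*x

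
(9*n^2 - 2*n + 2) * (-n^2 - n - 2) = -9*n^4 - 7*n^3 - 18*n^2 + 2*n - 4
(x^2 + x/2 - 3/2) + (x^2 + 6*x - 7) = 2*x^2 + 13*x/2 - 17/2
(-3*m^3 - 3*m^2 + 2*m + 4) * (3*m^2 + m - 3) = -9*m^5 - 12*m^4 + 12*m^3 + 23*m^2 - 2*m - 12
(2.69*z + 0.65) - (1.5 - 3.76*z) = 6.45*z - 0.85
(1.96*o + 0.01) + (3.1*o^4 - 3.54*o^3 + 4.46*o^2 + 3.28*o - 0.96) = 3.1*o^4 - 3.54*o^3 + 4.46*o^2 + 5.24*o - 0.95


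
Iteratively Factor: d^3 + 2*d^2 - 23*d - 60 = (d - 5)*(d^2 + 7*d + 12) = (d - 5)*(d + 3)*(d + 4)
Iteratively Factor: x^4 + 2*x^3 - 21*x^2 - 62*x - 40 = (x + 2)*(x^3 - 21*x - 20) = (x + 1)*(x + 2)*(x^2 - x - 20) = (x - 5)*(x + 1)*(x + 2)*(x + 4)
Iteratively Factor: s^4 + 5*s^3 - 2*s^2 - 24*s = (s + 4)*(s^3 + s^2 - 6*s) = s*(s + 4)*(s^2 + s - 6) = s*(s - 2)*(s + 4)*(s + 3)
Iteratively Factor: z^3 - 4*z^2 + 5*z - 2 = (z - 2)*(z^2 - 2*z + 1) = (z - 2)*(z - 1)*(z - 1)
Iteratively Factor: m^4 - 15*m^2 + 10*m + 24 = (m + 4)*(m^3 - 4*m^2 + m + 6) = (m - 3)*(m + 4)*(m^2 - m - 2) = (m - 3)*(m + 1)*(m + 4)*(m - 2)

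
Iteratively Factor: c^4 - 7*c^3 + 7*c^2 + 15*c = (c)*(c^3 - 7*c^2 + 7*c + 15) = c*(c - 5)*(c^2 - 2*c - 3) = c*(c - 5)*(c - 3)*(c + 1)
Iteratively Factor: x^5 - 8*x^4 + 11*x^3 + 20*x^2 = (x - 4)*(x^4 - 4*x^3 - 5*x^2) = (x - 5)*(x - 4)*(x^3 + x^2) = x*(x - 5)*(x - 4)*(x^2 + x) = x^2*(x - 5)*(x - 4)*(x + 1)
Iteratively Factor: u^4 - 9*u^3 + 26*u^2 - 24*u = (u - 3)*(u^3 - 6*u^2 + 8*u) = (u - 3)*(u - 2)*(u^2 - 4*u) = (u - 4)*(u - 3)*(u - 2)*(u)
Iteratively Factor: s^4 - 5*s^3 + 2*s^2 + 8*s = (s - 2)*(s^3 - 3*s^2 - 4*s) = s*(s - 2)*(s^2 - 3*s - 4) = s*(s - 2)*(s + 1)*(s - 4)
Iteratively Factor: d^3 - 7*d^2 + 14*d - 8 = (d - 1)*(d^2 - 6*d + 8) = (d - 2)*(d - 1)*(d - 4)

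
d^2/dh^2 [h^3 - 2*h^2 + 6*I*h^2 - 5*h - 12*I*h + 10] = 6*h - 4 + 12*I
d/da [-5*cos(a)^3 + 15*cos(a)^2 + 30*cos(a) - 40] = 15*(cos(a)^2 - 2*cos(a) - 2)*sin(a)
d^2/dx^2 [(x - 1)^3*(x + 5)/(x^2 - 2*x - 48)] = 2*(x^6 - 6*x^5 - 132*x^4 + 862*x^3 + 12657*x^2 + 15870*x - 29252)/(x^6 - 6*x^5 - 132*x^4 + 568*x^3 + 6336*x^2 - 13824*x - 110592)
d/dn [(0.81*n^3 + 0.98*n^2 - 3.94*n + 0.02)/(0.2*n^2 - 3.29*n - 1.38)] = (0.162*n^4 - 5.3298*n^3 - 5.7896*n^2 - 2.7128*n + 5.503)/(0.04*n^4 - 1.316*n^3 + 10.2721*n^2 + 9.0804*n + 1.9044)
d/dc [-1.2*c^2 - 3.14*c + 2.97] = -2.4*c - 3.14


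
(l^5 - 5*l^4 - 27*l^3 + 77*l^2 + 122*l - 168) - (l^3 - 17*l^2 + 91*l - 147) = l^5 - 5*l^4 - 28*l^3 + 94*l^2 + 31*l - 21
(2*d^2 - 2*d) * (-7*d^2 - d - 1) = -14*d^4 + 12*d^3 + 2*d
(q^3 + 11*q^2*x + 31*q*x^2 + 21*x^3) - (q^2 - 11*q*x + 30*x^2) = q^3 + 11*q^2*x - q^2 + 31*q*x^2 + 11*q*x + 21*x^3 - 30*x^2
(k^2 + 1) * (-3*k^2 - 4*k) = -3*k^4 - 4*k^3 - 3*k^2 - 4*k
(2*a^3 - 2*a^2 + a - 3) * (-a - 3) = -2*a^4 - 4*a^3 + 5*a^2 + 9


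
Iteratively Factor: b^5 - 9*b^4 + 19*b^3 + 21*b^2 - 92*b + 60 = (b + 2)*(b^4 - 11*b^3 + 41*b^2 - 61*b + 30) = (b - 3)*(b + 2)*(b^3 - 8*b^2 + 17*b - 10) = (b - 3)*(b - 2)*(b + 2)*(b^2 - 6*b + 5) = (b - 3)*(b - 2)*(b - 1)*(b + 2)*(b - 5)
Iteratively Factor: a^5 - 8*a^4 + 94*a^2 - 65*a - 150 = (a + 3)*(a^4 - 11*a^3 + 33*a^2 - 5*a - 50) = (a - 5)*(a + 3)*(a^3 - 6*a^2 + 3*a + 10) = (a - 5)*(a - 2)*(a + 3)*(a^2 - 4*a - 5) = (a - 5)*(a - 2)*(a + 1)*(a + 3)*(a - 5)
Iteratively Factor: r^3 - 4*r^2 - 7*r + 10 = (r - 5)*(r^2 + r - 2) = (r - 5)*(r + 2)*(r - 1)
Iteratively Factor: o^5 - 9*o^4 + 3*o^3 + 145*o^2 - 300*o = (o - 5)*(o^4 - 4*o^3 - 17*o^2 + 60*o) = (o - 5)*(o - 3)*(o^3 - o^2 - 20*o) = (o - 5)^2*(o - 3)*(o^2 + 4*o) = o*(o - 5)^2*(o - 3)*(o + 4)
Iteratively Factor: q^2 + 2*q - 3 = (q + 3)*(q - 1)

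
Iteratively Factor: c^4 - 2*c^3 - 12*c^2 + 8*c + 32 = (c - 4)*(c^3 + 2*c^2 - 4*c - 8) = (c - 4)*(c + 2)*(c^2 - 4) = (c - 4)*(c + 2)^2*(c - 2)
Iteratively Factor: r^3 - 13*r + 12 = (r - 3)*(r^2 + 3*r - 4) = (r - 3)*(r + 4)*(r - 1)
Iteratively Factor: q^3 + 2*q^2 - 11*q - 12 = (q - 3)*(q^2 + 5*q + 4) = (q - 3)*(q + 1)*(q + 4)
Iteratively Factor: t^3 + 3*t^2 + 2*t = (t)*(t^2 + 3*t + 2) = t*(t + 1)*(t + 2)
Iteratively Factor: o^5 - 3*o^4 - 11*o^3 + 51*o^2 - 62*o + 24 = (o - 1)*(o^4 - 2*o^3 - 13*o^2 + 38*o - 24) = (o - 3)*(o - 1)*(o^3 + o^2 - 10*o + 8) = (o - 3)*(o - 2)*(o - 1)*(o^2 + 3*o - 4) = (o - 3)*(o - 2)*(o - 1)*(o + 4)*(o - 1)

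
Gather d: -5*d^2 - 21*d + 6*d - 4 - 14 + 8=-5*d^2 - 15*d - 10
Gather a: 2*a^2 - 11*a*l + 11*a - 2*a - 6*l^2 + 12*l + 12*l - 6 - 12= 2*a^2 + a*(9 - 11*l) - 6*l^2 + 24*l - 18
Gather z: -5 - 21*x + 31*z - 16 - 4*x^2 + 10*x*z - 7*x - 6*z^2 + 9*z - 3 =-4*x^2 - 28*x - 6*z^2 + z*(10*x + 40) - 24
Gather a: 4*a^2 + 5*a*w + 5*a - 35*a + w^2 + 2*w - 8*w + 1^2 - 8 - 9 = 4*a^2 + a*(5*w - 30) + w^2 - 6*w - 16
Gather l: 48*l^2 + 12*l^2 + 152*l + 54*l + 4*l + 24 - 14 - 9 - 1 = 60*l^2 + 210*l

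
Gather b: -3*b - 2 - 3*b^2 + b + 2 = -3*b^2 - 2*b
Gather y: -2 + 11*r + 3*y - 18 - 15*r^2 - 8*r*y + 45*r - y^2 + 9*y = -15*r^2 + 56*r - y^2 + y*(12 - 8*r) - 20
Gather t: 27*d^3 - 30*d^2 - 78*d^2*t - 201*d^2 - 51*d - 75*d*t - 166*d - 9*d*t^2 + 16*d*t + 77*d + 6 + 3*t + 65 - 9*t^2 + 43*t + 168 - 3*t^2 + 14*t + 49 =27*d^3 - 231*d^2 - 140*d + t^2*(-9*d - 12) + t*(-78*d^2 - 59*d + 60) + 288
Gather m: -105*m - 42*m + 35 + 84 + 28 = 147 - 147*m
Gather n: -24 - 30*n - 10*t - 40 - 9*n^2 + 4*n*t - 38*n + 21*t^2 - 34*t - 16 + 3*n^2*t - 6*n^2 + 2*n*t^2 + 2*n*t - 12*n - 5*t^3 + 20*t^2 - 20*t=n^2*(3*t - 15) + n*(2*t^2 + 6*t - 80) - 5*t^3 + 41*t^2 - 64*t - 80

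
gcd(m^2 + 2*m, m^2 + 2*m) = m^2 + 2*m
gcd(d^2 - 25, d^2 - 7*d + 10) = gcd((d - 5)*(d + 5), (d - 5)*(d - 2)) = d - 5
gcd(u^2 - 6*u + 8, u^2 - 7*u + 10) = u - 2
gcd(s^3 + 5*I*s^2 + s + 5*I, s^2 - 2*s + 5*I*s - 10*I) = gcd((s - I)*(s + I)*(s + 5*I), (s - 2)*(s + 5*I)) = s + 5*I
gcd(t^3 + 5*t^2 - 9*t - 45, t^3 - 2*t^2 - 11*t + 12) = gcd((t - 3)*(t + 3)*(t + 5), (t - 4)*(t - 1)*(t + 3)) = t + 3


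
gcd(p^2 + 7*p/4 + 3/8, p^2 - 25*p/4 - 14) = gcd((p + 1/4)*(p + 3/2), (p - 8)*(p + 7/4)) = 1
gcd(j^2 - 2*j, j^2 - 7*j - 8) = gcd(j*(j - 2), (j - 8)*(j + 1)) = 1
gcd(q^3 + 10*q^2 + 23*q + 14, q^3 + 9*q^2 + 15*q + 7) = q^2 + 8*q + 7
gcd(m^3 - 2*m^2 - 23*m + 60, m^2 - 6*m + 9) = m - 3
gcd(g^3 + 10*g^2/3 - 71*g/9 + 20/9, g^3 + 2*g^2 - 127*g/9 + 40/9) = g^2 + 14*g/3 - 5/3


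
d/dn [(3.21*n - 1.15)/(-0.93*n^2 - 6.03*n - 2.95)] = (2.9853*n^2 - 2.139*n - 16.404)/(0.8649*n^4 + 11.2158*n^3 + 41.8479*n^2 + 35.577*n + 8.7025)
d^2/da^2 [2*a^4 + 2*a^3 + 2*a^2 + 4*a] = 24*a^2 + 12*a + 4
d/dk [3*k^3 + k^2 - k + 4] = 9*k^2 + 2*k - 1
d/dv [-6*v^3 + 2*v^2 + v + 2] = -18*v^2 + 4*v + 1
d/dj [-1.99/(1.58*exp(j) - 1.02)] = 3.1442*exp(j)/(1.58*exp(j) - 1.02)^2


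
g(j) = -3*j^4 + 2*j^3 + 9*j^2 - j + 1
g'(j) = -12*j^3 + 6*j^2 + 18*j - 1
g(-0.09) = 1.16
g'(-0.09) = -2.56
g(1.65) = 10.60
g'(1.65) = -8.87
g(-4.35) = -1063.16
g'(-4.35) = 1021.99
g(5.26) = -1760.68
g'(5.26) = -1486.69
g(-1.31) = 4.42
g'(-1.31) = 12.69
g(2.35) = -17.19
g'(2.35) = -81.30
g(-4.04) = -779.13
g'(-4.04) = 815.48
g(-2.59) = -105.78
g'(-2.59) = 201.12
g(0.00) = 1.00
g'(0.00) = -1.00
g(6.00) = -3137.00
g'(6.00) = -2269.00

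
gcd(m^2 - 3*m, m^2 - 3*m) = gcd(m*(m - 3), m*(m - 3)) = m^2 - 3*m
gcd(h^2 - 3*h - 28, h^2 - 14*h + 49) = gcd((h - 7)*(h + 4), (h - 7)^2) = h - 7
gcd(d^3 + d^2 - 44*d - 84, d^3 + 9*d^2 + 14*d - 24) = d + 6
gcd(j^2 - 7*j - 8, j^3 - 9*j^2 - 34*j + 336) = j - 8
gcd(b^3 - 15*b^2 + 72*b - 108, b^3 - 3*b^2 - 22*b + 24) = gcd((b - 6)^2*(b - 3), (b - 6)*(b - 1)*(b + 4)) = b - 6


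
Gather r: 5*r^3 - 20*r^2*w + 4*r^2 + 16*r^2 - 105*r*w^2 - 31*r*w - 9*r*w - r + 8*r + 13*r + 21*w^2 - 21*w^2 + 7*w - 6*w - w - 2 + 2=5*r^3 + r^2*(20 - 20*w) + r*(-105*w^2 - 40*w + 20)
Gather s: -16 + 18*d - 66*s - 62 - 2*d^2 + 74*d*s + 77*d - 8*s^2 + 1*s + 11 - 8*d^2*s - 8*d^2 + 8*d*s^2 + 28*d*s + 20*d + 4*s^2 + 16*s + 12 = -10*d^2 + 115*d + s^2*(8*d - 4) + s*(-8*d^2 + 102*d - 49) - 55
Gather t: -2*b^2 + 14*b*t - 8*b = -2*b^2 + 14*b*t - 8*b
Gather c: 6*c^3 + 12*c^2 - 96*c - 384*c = 6*c^3 + 12*c^2 - 480*c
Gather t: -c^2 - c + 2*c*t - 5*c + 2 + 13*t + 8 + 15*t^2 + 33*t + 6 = -c^2 - 6*c + 15*t^2 + t*(2*c + 46) + 16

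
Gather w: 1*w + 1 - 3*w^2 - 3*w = -3*w^2 - 2*w + 1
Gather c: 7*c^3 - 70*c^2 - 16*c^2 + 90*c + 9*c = 7*c^3 - 86*c^2 + 99*c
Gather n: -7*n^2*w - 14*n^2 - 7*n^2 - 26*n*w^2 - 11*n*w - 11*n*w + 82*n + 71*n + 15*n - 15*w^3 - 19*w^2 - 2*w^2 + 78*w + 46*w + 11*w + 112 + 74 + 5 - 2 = n^2*(-7*w - 21) + n*(-26*w^2 - 22*w + 168) - 15*w^3 - 21*w^2 + 135*w + 189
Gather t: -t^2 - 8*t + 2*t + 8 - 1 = -t^2 - 6*t + 7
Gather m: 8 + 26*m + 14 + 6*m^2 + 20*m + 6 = 6*m^2 + 46*m + 28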